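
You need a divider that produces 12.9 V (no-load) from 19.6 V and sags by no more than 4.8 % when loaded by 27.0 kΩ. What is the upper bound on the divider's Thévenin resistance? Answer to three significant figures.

Loading drop = R_th/(R_th + R_L) ≤ 0.0480, so R_th ≤ R_L · ε/(1−ε) = 27.0 kΩ × 0.0480/0.9520 = 1.36 kΩ.

R_th ≤ 1.36 kΩ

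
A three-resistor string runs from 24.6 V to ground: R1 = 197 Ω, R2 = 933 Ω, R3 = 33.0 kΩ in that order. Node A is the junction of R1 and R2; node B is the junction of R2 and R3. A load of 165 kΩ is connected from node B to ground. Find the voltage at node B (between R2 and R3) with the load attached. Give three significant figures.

At node B, R3 is in parallel with the load: R3‖R_L = 27500 Ω.
Below node A the resistance is R2 + (R3‖R_L) = 28430 Ω, so V_A = 24.6 × 28430/28630 = 24.43 V.
Then V_B = V_A × (R3‖R_L)/(R2 + R3‖R_L) = 24.43 × 27500/28430 = 23.6 V.

V ≈ 23.6 V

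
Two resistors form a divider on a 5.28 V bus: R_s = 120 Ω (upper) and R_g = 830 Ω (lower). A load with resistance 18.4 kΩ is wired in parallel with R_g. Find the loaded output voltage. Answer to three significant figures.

V_out ≈ 4.59 V

The load sits in parallel with R_g: R_g‖R_L = (830 × 18400) / (830 + 18400) = 794.2 Ω.
V_out = 5.28 × 794.2 / (120 + 794.2) = 5.28 × 794.2/914.2 = 4.59 V.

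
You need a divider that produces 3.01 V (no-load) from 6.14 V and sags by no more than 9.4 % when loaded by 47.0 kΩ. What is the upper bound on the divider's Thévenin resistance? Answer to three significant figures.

Loading drop = R_th/(R_th + R_L) ≤ 0.0940, so R_th ≤ R_L · ε/(1−ε) = 47.0 kΩ × 0.0940/0.9060 = 4.88 kΩ.

R_th ≤ 4.88 kΩ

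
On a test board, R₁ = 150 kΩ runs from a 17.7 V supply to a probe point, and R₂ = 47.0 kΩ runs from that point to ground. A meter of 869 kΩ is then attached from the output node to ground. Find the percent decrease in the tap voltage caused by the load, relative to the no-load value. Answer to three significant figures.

The divider's output (Thévenin) resistance is R₁‖R₂ = 35.79 kΩ.
Fractional drop under load = R_th/(R_th + R_L) = 35.79 / (35.79 + 869) = 0.03955.
So the output falls by 3.96 %.

3.96 %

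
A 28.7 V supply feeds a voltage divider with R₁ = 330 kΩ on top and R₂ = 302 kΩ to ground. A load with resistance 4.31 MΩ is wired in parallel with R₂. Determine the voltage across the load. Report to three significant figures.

V_out ≈ 13.2 V

The load sits in parallel with R₂: R₂‖R_L = (302 × 4310) / (302 + 4310) = 282.2 kΩ.
V_out = 28.7 × 282.2 / (330 + 282.2) = 28.7 × 282.2/612.2 = 13.2 V.
(Unloaded it would have been 13.7 V.)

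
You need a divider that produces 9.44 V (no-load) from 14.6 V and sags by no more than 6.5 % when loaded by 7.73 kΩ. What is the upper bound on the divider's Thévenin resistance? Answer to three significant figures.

R_th ≤ 537 Ω

Loading drop = R_th/(R_th + R_L) ≤ 0.0650, so R_th ≤ R_L · ε/(1−ε) = 7.73 kΩ × 0.0650/0.9350 = 537 Ω.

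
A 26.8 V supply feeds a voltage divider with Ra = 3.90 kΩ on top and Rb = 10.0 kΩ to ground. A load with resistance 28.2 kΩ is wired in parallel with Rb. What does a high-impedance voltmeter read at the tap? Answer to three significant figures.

V_out ≈ 17.5 V

The load sits in parallel with Rb: Rb‖R_L = (10.0 × 28.2) / (10.0 + 28.2) = 7.382 kΩ.
V_out = 26.8 × 7.382 / (3.90 + 7.382) = 26.8 × 7.382/11.28 = 17.5 V.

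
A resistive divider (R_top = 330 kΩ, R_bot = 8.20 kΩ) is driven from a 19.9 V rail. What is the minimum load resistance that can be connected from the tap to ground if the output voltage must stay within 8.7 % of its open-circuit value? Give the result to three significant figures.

R_L(min) ≈ 84.0 kΩ

Output resistance R_th = R_top‖R_bot = (330 × 8.20)/338.2 = 8.001 kΩ.
The fractional drop is R_th/(R_th + R_L); requiring this ≤ 0.0870 gives R_L ≥ R_th(1/0.0870 − 1) = 8.001 × 10.49 = 84.0 kΩ.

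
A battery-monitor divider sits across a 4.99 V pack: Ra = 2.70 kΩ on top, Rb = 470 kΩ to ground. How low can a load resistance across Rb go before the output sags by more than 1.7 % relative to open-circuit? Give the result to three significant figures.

R_L(min) ≈ 155 kΩ

Output resistance R_th = Ra‖Rb = (2.70 × 470)/472.7 = 2.685 kΩ.
The fractional drop is R_th/(R_th + R_L); requiring this ≤ 0.0170 gives R_L ≥ R_th(1/0.0170 − 1) = 2.685 × 57.82 = 155 kΩ.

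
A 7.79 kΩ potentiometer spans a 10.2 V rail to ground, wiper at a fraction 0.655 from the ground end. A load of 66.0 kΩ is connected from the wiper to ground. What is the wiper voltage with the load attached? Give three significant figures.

V ≈ 6.51 V

The wiper splits the pot into (1−α)R = 2.688 kΩ above and αR = 5.102 kΩ below.
Lower section ‖ load = 4.736 kΩ.
V_wiper = 10.2 × 4.736/(2.688 + 4.736) = 6.51 V.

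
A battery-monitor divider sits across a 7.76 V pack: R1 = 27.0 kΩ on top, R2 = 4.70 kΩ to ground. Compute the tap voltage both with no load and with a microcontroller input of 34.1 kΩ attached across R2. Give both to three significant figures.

Unloaded: 1.15 V; loaded: 1.03 V

Open-circuit: V = 7.76 × 4.70/(27.0 + 4.70) = 1.15 V.
With the load, R2 becomes R2‖R_L = 4.131 kΩ, so V = 7.76 × 4.131/31.13 = 1.03 V.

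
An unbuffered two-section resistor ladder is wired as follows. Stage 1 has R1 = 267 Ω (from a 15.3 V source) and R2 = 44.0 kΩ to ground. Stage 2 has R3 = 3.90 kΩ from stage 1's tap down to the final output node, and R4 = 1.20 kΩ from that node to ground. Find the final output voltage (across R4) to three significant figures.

V_out ≈ 3.40 V

Stage 2 presents R3+R4 = 5100 Ω as a load on stage 1's tap.
Stage 1's lower leg becomes R2‖(R3+R4) = 4570 Ω, so V_mid = 15.3 × 4570/4837 = 14.46 V.
Stage 2 is itself unloaded: V_out = V_mid × R4/(R3+R4) = 14.46 × 1200/5100 = 3.40 V.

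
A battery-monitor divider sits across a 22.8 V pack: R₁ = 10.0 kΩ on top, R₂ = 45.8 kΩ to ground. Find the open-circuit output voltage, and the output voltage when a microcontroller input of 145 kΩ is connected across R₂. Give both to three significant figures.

Open-circuit: V = 22.8 × 45.8/(10.0 + 45.8) = 18.7 V.
With the load, R₂ becomes R₂‖R_L = 34.81 kΩ, so V = 22.8 × 34.81/44.81 = 17.7 V.

Unloaded: 18.7 V; loaded: 17.7 V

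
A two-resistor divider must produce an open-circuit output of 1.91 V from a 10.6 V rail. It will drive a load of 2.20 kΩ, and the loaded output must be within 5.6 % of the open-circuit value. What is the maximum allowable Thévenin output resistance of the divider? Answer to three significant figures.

Loading drop = R_th/(R_th + R_L) ≤ 0.0560, so R_th ≤ R_L · ε/(1−ε) = 2.20 kΩ × 0.0560/0.9440 = 131 Ω.
(Any R1, R2 with R2/(R1+R2) = 0.180 and R1‖R2 ≤ 131 Ω will meet the spec.)

R_th ≤ 131 Ω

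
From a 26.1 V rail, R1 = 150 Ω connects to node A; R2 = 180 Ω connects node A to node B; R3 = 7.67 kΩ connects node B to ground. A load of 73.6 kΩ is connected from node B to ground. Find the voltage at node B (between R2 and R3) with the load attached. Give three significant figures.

V ≈ 24.9 V

At node B, R3 is in parallel with the load: R3‖R_L = 6946 Ω.
Below node A the resistance is R2 + (R3‖R_L) = 7126 Ω, so V_A = 26.1 × 7126/7276 = 25.56 V.
Then V_B = V_A × (R3‖R_L)/(R2 + R3‖R_L) = 25.56 × 6946/7126 = 24.9 V.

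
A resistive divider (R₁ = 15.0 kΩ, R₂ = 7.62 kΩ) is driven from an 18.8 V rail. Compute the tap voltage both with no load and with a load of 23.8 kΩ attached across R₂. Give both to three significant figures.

Unloaded: 6.33 V; loaded: 5.22 V

Open-circuit: V = 18.8 × 7.62/(15.0 + 7.62) = 6.33 V.
With the load, R₂ becomes R₂‖R_L = 5.772 kΩ, so V = 18.8 × 5.772/20.77 = 5.22 V.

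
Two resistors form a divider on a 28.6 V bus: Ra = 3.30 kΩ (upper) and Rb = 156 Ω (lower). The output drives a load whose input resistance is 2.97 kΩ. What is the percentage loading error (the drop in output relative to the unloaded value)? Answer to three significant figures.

4.78 %

The divider's output (Thévenin) resistance is Ra‖Rb = 149.0 Ω.
Fractional drop under load = R_th/(R_th + R_L) = 149.0 / (149.0 + 2970) = 0.04776.
So the output falls by 4.78 %.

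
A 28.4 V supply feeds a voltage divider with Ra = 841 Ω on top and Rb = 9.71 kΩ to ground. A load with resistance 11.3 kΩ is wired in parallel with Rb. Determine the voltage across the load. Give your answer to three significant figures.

V_out ≈ 24.5 V

The load sits in parallel with Rb: Rb‖R_L = (9710 × 11300) / (9710 + 11300) = 5222 Ω.
V_out = 28.4 × 5222 / (841 + 5222) = 28.4 × 5222/6063 = 24.5 V.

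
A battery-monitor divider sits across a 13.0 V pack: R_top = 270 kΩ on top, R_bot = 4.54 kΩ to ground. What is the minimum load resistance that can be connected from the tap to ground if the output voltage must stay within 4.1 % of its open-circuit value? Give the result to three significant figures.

Output resistance R_th = R_top‖R_bot = (270 × 4.54)/274.5 = 4.465 kΩ.
The fractional drop is R_th/(R_th + R_L); requiring this ≤ 0.0410 gives R_L ≥ R_th(1/0.0410 − 1) = 4.465 × 23.39 = 104 kΩ.

R_L(min) ≈ 104 kΩ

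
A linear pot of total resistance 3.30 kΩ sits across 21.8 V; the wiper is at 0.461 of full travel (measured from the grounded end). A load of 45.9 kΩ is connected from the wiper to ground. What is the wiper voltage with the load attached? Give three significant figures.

The wiper splits the pot into (1−α)R = 1.779 kΩ above and αR = 1.521 kΩ below.
Lower section ‖ load = 1.472 kΩ.
V_wiper = 21.8 × 1.472/(1.779 + 1.472) = 9.87 V.

V ≈ 9.87 V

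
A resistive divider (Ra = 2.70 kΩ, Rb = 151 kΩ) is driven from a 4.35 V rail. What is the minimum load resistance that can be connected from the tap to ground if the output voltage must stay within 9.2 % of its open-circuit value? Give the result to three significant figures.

Output resistance R_th = Ra‖Rb = (2.70 × 151)/153.7 = 2.653 kΩ.
The fractional drop is R_th/(R_th + R_L); requiring this ≤ 0.0920 gives R_L ≥ R_th(1/0.0920 − 1) = 2.653 × 9.870 = 26.2 kΩ.

R_L(min) ≈ 26.2 kΩ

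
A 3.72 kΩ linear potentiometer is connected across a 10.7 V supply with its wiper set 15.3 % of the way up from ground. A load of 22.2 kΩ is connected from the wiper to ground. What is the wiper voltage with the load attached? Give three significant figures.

V ≈ 1.60 V

The wiper splits the pot into (1−α)R = 3151 Ω above and αR = 569.2 Ω below.
Lower section ‖ load = 554.9 Ω.
V_wiper = 10.7 × 554.9/(3151 + 554.9) = 1.60 V.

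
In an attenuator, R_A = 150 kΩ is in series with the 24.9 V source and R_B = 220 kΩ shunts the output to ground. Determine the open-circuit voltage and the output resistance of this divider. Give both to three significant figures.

V_th = 14.8 V, R_th = 89.2 kΩ

V_th is the open-circuit tap voltage: 24.9 × 220/(150 + 220) = 14.8 V.
With the supply zeroed, R_A and R_B appear in parallel from the tap: R_th = R_A‖R_B = (150 × 220)/370.0 = 89.2 kΩ.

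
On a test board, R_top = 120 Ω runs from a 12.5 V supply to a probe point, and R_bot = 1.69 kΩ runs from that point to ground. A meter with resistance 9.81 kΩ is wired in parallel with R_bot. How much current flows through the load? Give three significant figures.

R_bot‖R_L = 1442 Ω; V_out = 12.5 × 1442/1562 = 11.54 V.
I_L = V_out / R_L = 11.54 / 9.81 kΩ = 1.18 mA.

I_L ≈ 1.18 mA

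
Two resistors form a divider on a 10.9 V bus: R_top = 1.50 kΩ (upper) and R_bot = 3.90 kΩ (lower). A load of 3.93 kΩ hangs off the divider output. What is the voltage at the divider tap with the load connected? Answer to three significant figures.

V_out ≈ 6.17 V

The load sits in parallel with R_bot: R_bot‖R_L = (3.90 × 3.93) / (3.90 + 3.93) = 1.957 kΩ.
V_out = 10.9 × 1.957 / (1.50 + 1.957) = 10.9 × 1.957/3.457 = 6.17 V.
(Unloaded it would have been 7.87 V.)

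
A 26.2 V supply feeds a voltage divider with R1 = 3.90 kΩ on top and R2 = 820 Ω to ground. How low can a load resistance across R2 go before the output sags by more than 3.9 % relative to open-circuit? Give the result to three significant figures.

R_L(min) ≈ 16.7 kΩ

Output resistance R_th = R1‖R2 = (3900 × 820)/4720 = 677.5 Ω.
The fractional drop is R_th/(R_th + R_L); requiring this ≤ 0.0390 gives R_L ≥ R_th(1/0.0390 − 1) = 677.5 × 24.64 = 16.7 kΩ.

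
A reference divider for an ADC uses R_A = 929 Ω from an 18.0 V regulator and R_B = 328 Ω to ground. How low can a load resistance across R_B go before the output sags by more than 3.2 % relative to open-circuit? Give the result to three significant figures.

Output resistance R_th = R_A‖R_B = (929 × 328)/1257 = 242.4 Ω.
The fractional drop is R_th/(R_th + R_L); requiring this ≤ 0.0320 gives R_L ≥ R_th(1/0.0320 − 1) = 242.4 × 30.25 = 7.33 kΩ.

R_L(min) ≈ 7.33 kΩ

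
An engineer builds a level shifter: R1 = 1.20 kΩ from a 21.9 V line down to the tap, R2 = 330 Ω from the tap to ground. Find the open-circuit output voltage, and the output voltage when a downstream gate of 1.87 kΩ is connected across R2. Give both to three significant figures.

Open-circuit: V = 21.9 × 330/(1200 + 330) = 4.72 V.
With the load, R2 becomes R2‖R_L = 280.5 Ω, so V = 21.9 × 280.5/1480 = 4.15 V.

Unloaded: 4.72 V; loaded: 4.15 V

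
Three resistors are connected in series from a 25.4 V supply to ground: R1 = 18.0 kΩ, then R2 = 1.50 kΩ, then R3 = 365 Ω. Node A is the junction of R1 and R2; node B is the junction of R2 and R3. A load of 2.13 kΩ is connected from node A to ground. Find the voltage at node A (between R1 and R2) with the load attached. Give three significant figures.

V ≈ 1.33 V

Below node A the series string R2+R3 = 1865 Ω sits in parallel with the 2130 Ω load: 994.4 Ω.
V_A = 25.4 × 994.4/(18000 + 994.4) = 1.33 V.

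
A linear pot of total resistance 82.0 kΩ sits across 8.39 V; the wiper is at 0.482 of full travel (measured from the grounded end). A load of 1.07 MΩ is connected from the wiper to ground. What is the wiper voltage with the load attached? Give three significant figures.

V ≈ 3.97 V

The wiper splits the pot into (1−α)R = 42.48 kΩ above and αR = 39.52 kΩ below.
Lower section ‖ load = 38.12 kΩ.
V_wiper = 8.39 × 38.12/(42.48 + 38.12) = 3.97 V.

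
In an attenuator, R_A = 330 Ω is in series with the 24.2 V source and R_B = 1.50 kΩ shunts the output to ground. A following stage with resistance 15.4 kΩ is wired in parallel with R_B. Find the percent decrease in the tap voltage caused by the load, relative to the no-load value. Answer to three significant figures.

1.73 %

The divider's output (Thévenin) resistance is R_A‖R_B = 270.5 Ω.
Fractional drop under load = R_th/(R_th + R_L) = 270.5 / (270.5 + 15400) = 0.01726.
So the output falls by 1.73 %.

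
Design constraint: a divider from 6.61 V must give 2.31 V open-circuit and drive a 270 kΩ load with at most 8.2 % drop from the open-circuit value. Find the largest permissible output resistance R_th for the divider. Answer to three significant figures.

R_th ≤ 24.1 kΩ

Loading drop = R_th/(R_th + R_L) ≤ 0.0820, so R_th ≤ R_L · ε/(1−ε) = 270 kΩ × 0.0820/0.9180 = 24.1 kΩ.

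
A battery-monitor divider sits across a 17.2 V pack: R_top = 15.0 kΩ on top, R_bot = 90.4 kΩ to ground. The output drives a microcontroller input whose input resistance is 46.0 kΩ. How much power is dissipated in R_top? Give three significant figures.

Total resistance from the source is R_top + (R_bot‖R_L) = 45.49 kΩ, so I = 17.2/45.49 kΩ = 0.3781 mA.
P = I²·R_top = (0.3781 mA)² × 15.0 kΩ = 2.14 mW.

P ≈ 2.14 mW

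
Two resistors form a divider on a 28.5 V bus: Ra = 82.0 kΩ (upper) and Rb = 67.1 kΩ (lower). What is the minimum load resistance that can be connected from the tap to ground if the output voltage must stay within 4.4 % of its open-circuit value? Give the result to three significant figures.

Output resistance R_th = Ra‖Rb = (82.0 × 67.1)/149.1 = 36.90 kΩ.
The fractional drop is R_th/(R_th + R_L); requiring this ≤ 0.0440 gives R_L ≥ R_th(1/0.0440 − 1) = 36.90 × 21.73 = 802 kΩ.

R_L(min) ≈ 802 kΩ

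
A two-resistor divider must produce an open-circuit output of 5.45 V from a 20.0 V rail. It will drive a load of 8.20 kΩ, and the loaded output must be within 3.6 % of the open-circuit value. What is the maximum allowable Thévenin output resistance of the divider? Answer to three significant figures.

R_th ≤ 306 Ω

Loading drop = R_th/(R_th + R_L) ≤ 0.0360, so R_th ≤ R_L · ε/(1−ε) = 8.20 kΩ × 0.0360/0.9640 = 306 Ω.
(Any R1, R2 with R2/(R1+R2) = 0.273 and R1‖R2 ≤ 306 Ω will meet the spec.)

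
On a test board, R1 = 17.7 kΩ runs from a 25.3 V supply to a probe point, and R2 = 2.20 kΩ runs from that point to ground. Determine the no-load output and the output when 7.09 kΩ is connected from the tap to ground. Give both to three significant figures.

Open-circuit: V = 25.3 × 2.20/(17.7 + 2.20) = 2.80 V.
With the load, R2 becomes R2‖R_L = 1.679 kΩ, so V = 25.3 × 1.679/19.38 = 2.19 V.

Unloaded: 2.80 V; loaded: 2.19 V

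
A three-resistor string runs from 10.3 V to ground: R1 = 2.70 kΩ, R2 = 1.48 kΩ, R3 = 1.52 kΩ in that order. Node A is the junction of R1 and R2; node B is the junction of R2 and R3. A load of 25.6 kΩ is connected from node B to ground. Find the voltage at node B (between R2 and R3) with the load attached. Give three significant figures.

At node B, R3 is in parallel with the load: R3‖R_L = 1.435 kΩ.
Below node A the resistance is R2 + (R3‖R_L) = 2.915 kΩ, so V_A = 10.3 × 2.915/5.615 = 5.347 V.
Then V_B = V_A × (R3‖R_L)/(R2 + R3‖R_L) = 5.347 × 1.435/2.915 = 2.63 V.

V ≈ 2.63 V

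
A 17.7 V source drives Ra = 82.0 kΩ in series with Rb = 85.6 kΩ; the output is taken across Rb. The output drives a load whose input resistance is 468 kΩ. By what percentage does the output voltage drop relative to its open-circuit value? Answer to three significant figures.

8.21 %

Unloaded V = 17.7 × 85.6/167.6 = 9.0401 V.
Loaded: Rb‖R_L = 72.36 kΩ, giving V = 17.7 × 72.36/154.4 = 8.2976 V.
Drop = (9.0401 − 8.2976) / 9.0401 = 8.21 %.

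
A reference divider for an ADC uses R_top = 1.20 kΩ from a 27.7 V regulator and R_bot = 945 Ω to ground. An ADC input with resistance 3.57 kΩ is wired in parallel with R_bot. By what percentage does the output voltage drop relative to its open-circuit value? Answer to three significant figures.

12.9 %

The divider's output (Thévenin) resistance is R_top‖R_bot = 528.7 Ω.
Fractional drop under load = R_th/(R_th + R_L) = 528.7 / (528.7 + 3570) = 0.1290.
So the output falls by 12.9 %.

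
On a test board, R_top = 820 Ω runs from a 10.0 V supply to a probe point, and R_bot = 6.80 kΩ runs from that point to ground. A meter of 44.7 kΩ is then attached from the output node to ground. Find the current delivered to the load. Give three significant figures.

I_L ≈ 0.196 mA

R_bot‖R_L = 5902 Ω; V_out = 10.0 × 5902/6722 = 8.780 V.
I_L = V_out / R_L = 8.780 / 44.7 kΩ = 0.196 mA.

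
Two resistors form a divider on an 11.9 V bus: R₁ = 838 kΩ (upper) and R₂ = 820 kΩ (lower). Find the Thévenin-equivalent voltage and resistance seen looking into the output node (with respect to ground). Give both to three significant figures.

V_th is the open-circuit tap voltage: 11.9 × 820/(838 + 820) = 5.89 V.
With the supply zeroed, R₁ and R₂ appear in parallel from the tap: R_th = R₁‖R₂ = (838 × 820)/1658 = 414 kΩ.

V_th = 5.89 V, R_th = 414 kΩ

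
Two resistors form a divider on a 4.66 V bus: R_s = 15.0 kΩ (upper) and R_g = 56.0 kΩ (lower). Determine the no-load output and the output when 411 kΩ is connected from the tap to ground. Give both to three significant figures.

Unloaded: 3.68 V; loaded: 3.57 V

Open-circuit: V = 4.66 × 56.0/(15.0 + 56.0) = 3.68 V.
With the load, R_g becomes R_g‖R_L = 49.28 kΩ, so V = 4.66 × 49.28/64.28 = 3.57 V.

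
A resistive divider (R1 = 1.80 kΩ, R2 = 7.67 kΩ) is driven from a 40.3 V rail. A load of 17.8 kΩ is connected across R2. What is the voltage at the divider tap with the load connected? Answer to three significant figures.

V_out ≈ 30.2 V

The load sits in parallel with R2: R2‖R_L = (7.67 × 17.8) / (7.67 + 17.8) = 5.360 kΩ.
V_out = 40.3 × 5.360 / (1.80 + 5.360) = 40.3 × 5.360/7.160 = 30.2 V.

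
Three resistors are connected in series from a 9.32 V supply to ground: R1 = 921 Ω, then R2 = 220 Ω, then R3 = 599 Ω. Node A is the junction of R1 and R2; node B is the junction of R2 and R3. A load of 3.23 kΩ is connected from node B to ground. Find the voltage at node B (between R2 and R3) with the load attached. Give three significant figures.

V ≈ 2.86 V

At node B, R3 is in parallel with the load: R3‖R_L = 505.3 Ω.
Below node A the resistance is R2 + (R3‖R_L) = 725.3 Ω, so V_A = 9.32 × 725.3/1646 = 4.106 V.
Then V_B = V_A × (R3‖R_L)/(R2 + R3‖R_L) = 4.106 × 505.3/725.3 = 2.86 V.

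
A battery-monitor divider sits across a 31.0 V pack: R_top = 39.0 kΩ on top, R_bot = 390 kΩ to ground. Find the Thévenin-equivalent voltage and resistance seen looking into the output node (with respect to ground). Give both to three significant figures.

V_th = 28.2 V, R_th = 35.5 kΩ

V_th is the open-circuit tap voltage: 31.0 × 390/(39.0 + 390) = 28.2 V.
With the supply zeroed, R_top and R_bot appear in parallel from the tap: R_th = R_top‖R_bot = (39.0 × 390)/429.0 = 35.5 kΩ.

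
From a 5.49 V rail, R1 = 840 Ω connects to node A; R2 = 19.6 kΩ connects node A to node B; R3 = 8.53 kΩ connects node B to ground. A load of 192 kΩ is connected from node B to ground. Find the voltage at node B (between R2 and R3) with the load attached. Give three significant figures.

At node B, R3 is in parallel with the load: R3‖R_L = 8167 Ω.
Below node A the resistance is R2 + (R3‖R_L) = 27770 Ω, so V_A = 5.49 × 27770/28610 = 5.329 V.
Then V_B = V_A × (R3‖R_L)/(R2 + R3‖R_L) = 5.329 × 8167/27770 = 1.57 V.

V ≈ 1.57 V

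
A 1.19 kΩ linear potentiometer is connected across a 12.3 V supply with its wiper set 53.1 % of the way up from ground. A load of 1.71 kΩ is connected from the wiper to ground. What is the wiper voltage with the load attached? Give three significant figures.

V ≈ 5.57 V

The wiper splits the pot into (1−α)R = 558.1 Ω above and αR = 631.9 Ω below.
Lower section ‖ load = 461.4 Ω.
V_wiper = 12.3 × 461.4/(558.1 + 461.4) = 5.57 V.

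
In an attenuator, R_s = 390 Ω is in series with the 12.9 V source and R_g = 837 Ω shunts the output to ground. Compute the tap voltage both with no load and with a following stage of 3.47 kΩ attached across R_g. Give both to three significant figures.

Unloaded: 8.80 V; loaded: 8.17 V

Open-circuit: V = 12.9 × 837/(390 + 837) = 8.80 V.
With the load, R_g becomes R_g‖R_L = 674.3 Ω, so V = 12.9 × 674.3/1064 = 8.17 V.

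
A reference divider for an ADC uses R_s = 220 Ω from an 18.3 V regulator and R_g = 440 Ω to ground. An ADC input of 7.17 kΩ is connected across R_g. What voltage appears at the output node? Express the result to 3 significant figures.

The load sits in parallel with R_g: R_g‖R_L = (440 × 7170) / (440 + 7170) = 414.6 Ω.
V_out = 18.3 × 414.6 / (220 + 414.6) = 18.3 × 414.6/634.6 = 12.0 V.
(Unloaded it would have been 12.2 V.)

V_out ≈ 12.0 V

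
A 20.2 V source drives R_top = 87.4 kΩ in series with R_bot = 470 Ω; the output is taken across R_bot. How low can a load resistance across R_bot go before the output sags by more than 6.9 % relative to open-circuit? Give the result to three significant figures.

Output resistance R_th = R_top‖R_bot = (87400 × 470)/87870 = 467.5 Ω.
The fractional drop is R_th/(R_th + R_L); requiring this ≤ 0.0690 gives R_L ≥ R_th(1/0.0690 − 1) = 467.5 × 13.49 = 6.31 kΩ.

R_L(min) ≈ 6.31 kΩ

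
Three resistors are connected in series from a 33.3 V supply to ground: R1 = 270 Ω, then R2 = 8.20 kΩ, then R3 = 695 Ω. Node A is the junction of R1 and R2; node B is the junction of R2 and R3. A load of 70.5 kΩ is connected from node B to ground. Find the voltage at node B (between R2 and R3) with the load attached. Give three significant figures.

V ≈ 2.50 V

At node B, R3 is in parallel with the load: R3‖R_L = 688.2 Ω.
Below node A the resistance is R2 + (R3‖R_L) = 8888 Ω, so V_A = 33.3 × 8888/9158 = 32.32 V.
Then V_B = V_A × (R3‖R_L)/(R2 + R3‖R_L) = 32.32 × 688.2/8888 = 2.50 V.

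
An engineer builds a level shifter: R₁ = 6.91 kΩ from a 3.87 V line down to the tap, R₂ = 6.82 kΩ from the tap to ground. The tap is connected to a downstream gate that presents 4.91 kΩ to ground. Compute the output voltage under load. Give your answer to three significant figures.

The load sits in parallel with R₂: R₂‖R_L = (6.82 × 4.91) / (6.82 + 4.91) = 2.855 kΩ.
V_out = 3.87 × 2.855 / (6.91 + 2.855) = 3.87 × 2.855/9.765 = 1.13 V.

V_out ≈ 1.13 V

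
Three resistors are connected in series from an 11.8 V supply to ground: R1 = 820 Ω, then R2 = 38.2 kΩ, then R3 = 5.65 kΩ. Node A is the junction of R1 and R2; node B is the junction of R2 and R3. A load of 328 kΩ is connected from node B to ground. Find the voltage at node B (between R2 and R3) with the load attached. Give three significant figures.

V ≈ 1.47 V

At node B, R3 is in parallel with the load: R3‖R_L = 5554 Ω.
Below node A the resistance is R2 + (R3‖R_L) = 43750 Ω, so V_A = 11.8 × 43750/44570 = 11.58 V.
Then V_B = V_A × (R3‖R_L)/(R2 + R3‖R_L) = 11.58 × 5554/43750 = 1.47 V.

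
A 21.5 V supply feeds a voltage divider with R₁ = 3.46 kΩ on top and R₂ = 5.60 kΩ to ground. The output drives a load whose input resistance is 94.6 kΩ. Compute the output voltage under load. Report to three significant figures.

V_out ≈ 13.0 V

The load sits in parallel with R₂: R₂‖R_L = (5.60 × 94.6) / (5.60 + 94.6) = 5.287 kΩ.
V_out = 21.5 × 5.287 / (3.46 + 5.287) = 21.5 × 5.287/8.747 = 13.0 V.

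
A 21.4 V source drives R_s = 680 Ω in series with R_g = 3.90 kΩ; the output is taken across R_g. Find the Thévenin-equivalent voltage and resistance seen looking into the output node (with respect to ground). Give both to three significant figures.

V_th is the open-circuit tap voltage: 21.4 × 3900/(680 + 3900) = 18.2 V.
With the supply zeroed, R_s and R_g appear in parallel from the tap: R_th = R_s‖R_g = (680 × 3900)/4580 = 579 Ω.

V_th = 18.2 V, R_th = 579 Ω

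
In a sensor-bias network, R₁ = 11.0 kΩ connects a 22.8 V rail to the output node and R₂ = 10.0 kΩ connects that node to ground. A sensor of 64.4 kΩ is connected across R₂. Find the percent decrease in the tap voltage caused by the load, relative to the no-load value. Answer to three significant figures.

The divider's output (Thévenin) resistance is R₁‖R₂ = 5.238 kΩ.
Fractional drop under load = R_th/(R_th + R_L) = 5.238 / (5.238 + 64.4) = 0.07522.
So the output falls by 7.52 %.

7.52 %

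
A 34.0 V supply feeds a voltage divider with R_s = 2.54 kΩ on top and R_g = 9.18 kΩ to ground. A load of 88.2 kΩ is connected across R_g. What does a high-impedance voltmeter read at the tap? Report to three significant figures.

V_out ≈ 26.0 V

The load sits in parallel with R_g: R_g‖R_L = (9.18 × 88.2) / (9.18 + 88.2) = 8.315 kΩ.
V_out = 34.0 × 8.315 / (2.54 + 8.315) = 34.0 × 8.315/10.85 = 26.0 V.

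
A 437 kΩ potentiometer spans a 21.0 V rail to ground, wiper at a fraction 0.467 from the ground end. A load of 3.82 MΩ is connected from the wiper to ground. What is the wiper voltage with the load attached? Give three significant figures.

The wiper splits the pot into (1−α)R = 232.9 kΩ above and αR = 204.1 kΩ below.
Lower section ‖ load = 193.7 kΩ.
V_wiper = 21.0 × 193.7/(232.9 + 193.7) = 9.54 V.

V ≈ 9.54 V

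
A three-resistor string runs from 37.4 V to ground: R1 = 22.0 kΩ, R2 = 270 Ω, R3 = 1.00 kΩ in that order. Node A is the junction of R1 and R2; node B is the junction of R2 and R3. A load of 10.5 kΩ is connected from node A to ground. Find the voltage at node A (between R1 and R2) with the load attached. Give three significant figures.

Below node A the series string R2+R3 = 1270 Ω sits in parallel with the 10500 Ω load: 1133 Ω.
V_A = 37.4 × 1133/(22000 + 1133) = 1.83 V.

V ≈ 1.83 V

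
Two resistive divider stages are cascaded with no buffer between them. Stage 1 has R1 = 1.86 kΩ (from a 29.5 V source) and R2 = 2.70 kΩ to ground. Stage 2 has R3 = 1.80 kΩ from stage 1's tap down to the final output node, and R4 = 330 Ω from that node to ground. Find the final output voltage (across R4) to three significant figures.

V_out ≈ 1.78 V

Stage 2 presents R3+R4 = 2130 Ω as a load on stage 1's tap.
Stage 1's lower leg becomes R2‖(R3+R4) = 1191 Ω, so V_mid = 29.5 × 1191/3051 = 11.51 V.
Stage 2 is itself unloaded: V_out = V_mid × R4/(R3+R4) = 11.51 × 330/2130 = 1.78 V.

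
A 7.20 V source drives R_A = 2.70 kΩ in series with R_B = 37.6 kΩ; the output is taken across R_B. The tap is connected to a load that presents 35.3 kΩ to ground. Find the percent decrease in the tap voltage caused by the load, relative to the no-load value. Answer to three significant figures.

The divider's output (Thévenin) resistance is R_A‖R_B = 2.519 kΩ.
Fractional drop under load = R_th/(R_th + R_L) = 2.519 / (2.519 + 35.3) = 0.06661.
So the output falls by 6.66 %.

6.66 %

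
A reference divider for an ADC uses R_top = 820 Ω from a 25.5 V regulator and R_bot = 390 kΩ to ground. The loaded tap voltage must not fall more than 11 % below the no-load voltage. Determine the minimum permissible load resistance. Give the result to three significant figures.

R_L(min) ≈ 6.62 kΩ

Output resistance R_th = R_top‖R_bot = (820 × 390000)/390800 = 818.3 Ω.
The fractional drop is R_th/(R_th + R_L); requiring this ≤ 0.110 gives R_L ≥ R_th(1/0.110 − 1) = 818.3 × 8.091 = 6.62 kΩ.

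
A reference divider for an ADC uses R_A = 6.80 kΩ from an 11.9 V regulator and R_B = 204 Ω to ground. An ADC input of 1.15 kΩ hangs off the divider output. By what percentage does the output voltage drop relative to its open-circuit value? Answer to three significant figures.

Unloaded V = 11.9 × 204/7004 = 0.34660 V.
Loaded: R_B‖R_L = 173.3 Ω, giving V = 11.9 × 173.3/6973 = 0.29568 V.
Drop = (0.34660 − 0.29568) / 0.34660 = 14.7 %.

14.7 %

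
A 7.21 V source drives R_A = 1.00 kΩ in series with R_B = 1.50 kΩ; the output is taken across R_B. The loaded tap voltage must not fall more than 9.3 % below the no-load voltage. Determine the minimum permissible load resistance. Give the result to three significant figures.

R_L(min) ≈ 5.85 kΩ

Output resistance R_th = R_A‖R_B = (1000 × 1500)/2500 = 600.0 Ω.
The fractional drop is R_th/(R_th + R_L); requiring this ≤ 0.0930 gives R_L ≥ R_th(1/0.0930 − 1) = 600.0 × 9.753 = 5.85 kΩ.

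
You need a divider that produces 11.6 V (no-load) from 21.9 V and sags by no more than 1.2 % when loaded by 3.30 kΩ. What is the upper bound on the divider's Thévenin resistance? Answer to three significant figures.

Loading drop = R_th/(R_th + R_L) ≤ 0.0120, so R_th ≤ R_L · ε/(1−ε) = 3.30 kΩ × 0.0120/0.9880 = 40.1 Ω.

R_th ≤ 40.1 Ω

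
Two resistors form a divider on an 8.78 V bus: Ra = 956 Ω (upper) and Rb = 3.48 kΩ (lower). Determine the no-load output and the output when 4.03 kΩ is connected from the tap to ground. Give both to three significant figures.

Open-circuit: V = 8.78 × 3480/(956 + 3480) = 6.89 V.
With the load, Rb becomes Rb‖R_L = 1867 Ω, so V = 8.78 × 1867/2823 = 5.81 V.

Unloaded: 6.89 V; loaded: 5.81 V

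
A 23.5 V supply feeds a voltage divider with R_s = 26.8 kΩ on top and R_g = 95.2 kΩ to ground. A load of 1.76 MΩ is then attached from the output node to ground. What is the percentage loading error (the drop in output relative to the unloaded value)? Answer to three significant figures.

1.17 %

The divider's output (Thévenin) resistance is R_s‖R_g = 20.91 kΩ.
Fractional drop under load = R_th/(R_th + R_L) = 20.91 / (20.91 + 1760) = 0.01174.
So the output falls by 1.17 %.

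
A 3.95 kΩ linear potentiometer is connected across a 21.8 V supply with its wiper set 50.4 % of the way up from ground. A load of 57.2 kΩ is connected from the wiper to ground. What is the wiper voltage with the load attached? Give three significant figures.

The wiper splits the pot into (1−α)R = 1.959 kΩ above and αR = 1.991 kΩ below.
Lower section ‖ load = 1.924 kΩ.
V_wiper = 21.8 × 1.924/(1.959 + 1.924) = 10.8 V.

V ≈ 10.8 V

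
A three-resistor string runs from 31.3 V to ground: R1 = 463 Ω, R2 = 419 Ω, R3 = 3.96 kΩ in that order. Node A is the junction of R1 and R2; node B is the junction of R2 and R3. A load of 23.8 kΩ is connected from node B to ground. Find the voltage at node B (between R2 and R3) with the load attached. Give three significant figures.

At node B, R3 is in parallel with the load: R3‖R_L = 3395 Ω.
Below node A the resistance is R2 + (R3‖R_L) = 3814 Ω, so V_A = 31.3 × 3814/4277 = 27.91 V.
Then V_B = V_A × (R3‖R_L)/(R2 + R3‖R_L) = 27.91 × 3395/3814 = 24.8 V.

V ≈ 24.8 V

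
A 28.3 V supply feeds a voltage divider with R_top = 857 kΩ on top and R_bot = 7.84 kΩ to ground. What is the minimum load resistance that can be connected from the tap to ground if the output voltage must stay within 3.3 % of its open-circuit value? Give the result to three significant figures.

Output resistance R_th = R_top‖R_bot = (857 × 7.84)/864.8 = 7.769 kΩ.
The fractional drop is R_th/(R_th + R_L); requiring this ≤ 0.0330 gives R_L ≥ R_th(1/0.0330 − 1) = 7.769 × 29.30 = 228 kΩ.

R_L(min) ≈ 228 kΩ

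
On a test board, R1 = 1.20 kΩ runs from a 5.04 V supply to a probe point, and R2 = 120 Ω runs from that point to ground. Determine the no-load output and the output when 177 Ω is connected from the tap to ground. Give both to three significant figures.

Unloaded: 0.458 V; loaded: 0.283 V

Open-circuit: V = 5.04 × 120/(1200 + 120) = 0.458 V.
With the load, R2 becomes R2‖R_L = 71.52 Ω, so V = 5.04 × 71.52/1272 = 0.283 V.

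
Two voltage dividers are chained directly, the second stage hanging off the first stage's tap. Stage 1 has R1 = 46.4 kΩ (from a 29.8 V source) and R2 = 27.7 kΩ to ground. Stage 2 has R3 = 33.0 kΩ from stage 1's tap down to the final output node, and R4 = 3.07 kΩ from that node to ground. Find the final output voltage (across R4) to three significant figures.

Stage 2 presents R3+R4 = 36.07 kΩ as a load on stage 1's tap.
Stage 1's lower leg becomes R2‖(R3+R4) = 15.67 kΩ, so V_mid = 29.8 × 15.67/62.07 = 7.522 V.
Stage 2 is itself unloaded: V_out = V_mid × R4/(R3+R4) = 7.522 × 3.07/36.07 = 0.640 V.

V_out ≈ 0.640 V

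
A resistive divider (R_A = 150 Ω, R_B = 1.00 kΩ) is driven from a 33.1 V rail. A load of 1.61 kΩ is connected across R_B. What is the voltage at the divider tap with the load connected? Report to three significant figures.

The load sits in parallel with R_B: R_B‖R_L = (1000 × 1610) / (1000 + 1610) = 616.9 Ω.
V_out = 33.1 × 616.9 / (150 + 616.9) = 33.1 × 616.9/766.9 = 26.6 V.
(Unloaded it would have been 28.8 V.)

V_out ≈ 26.6 V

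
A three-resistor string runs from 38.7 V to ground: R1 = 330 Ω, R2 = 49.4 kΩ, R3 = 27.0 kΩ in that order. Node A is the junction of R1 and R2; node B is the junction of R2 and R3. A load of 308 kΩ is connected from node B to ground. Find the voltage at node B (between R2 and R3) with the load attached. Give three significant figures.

At node B, R3 is in parallel with the load: R3‖R_L = 24820 Ω.
Below node A the resistance is R2 + (R3‖R_L) = 74220 Ω, so V_A = 38.7 × 74220/74550 = 38.53 V.
Then V_B = V_A × (R3‖R_L)/(R2 + R3‖R_L) = 38.53 × 24820/74220 = 12.9 V.

V ≈ 12.9 V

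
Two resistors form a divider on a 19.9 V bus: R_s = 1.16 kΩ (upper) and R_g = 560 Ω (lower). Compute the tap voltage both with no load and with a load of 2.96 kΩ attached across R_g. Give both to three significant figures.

Open-circuit: V = 19.9 × 560/(1160 + 560) = 6.48 V.
With the load, R_g becomes R_g‖R_L = 470.9 Ω, so V = 19.9 × 470.9/1631 = 5.75 V.

Unloaded: 6.48 V; loaded: 5.75 V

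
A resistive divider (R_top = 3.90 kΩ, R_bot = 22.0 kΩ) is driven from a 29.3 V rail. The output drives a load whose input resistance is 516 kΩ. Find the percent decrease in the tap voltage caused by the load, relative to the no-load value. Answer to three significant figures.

0.638 %

The divider's output (Thévenin) resistance is R_top‖R_bot = 3.313 kΩ.
Fractional drop under load = R_th/(R_th + R_L) = 3.313 / (3.313 + 516) = 0.006379.
So the output falls by 0.638 %.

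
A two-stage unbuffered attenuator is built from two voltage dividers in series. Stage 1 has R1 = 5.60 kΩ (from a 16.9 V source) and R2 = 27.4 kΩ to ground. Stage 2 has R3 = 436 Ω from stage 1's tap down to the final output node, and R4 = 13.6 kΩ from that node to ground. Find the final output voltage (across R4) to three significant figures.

Stage 2 presents R3+R4 = 14040 Ω as a load on stage 1's tap.
Stage 1's lower leg becomes R2‖(R3+R4) = 9281 Ω, so V_mid = 16.9 × 9281/14880 = 10.54 V.
Stage 2 is itself unloaded: V_out = V_mid × R4/(R3+R4) = 10.54 × 13600/14040 = 10.2 V.

V_out ≈ 10.2 V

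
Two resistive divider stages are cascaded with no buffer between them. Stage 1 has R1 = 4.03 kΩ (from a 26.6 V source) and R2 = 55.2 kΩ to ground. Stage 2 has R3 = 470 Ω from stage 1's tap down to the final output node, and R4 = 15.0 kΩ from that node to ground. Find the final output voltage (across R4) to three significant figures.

V_out ≈ 19.3 V

Stage 2 presents R3+R4 = 15470 Ω as a load on stage 1's tap.
Stage 1's lower leg becomes R2‖(R3+R4) = 12080 Ω, so V_mid = 26.6 × 12080/16110 = 19.95 V.
Stage 2 is itself unloaded: V_out = V_mid × R4/(R3+R4) = 19.95 × 15000/15470 = 19.3 V.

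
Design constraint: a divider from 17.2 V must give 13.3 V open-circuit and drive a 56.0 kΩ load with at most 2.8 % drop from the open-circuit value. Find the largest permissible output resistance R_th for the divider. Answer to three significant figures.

R_th ≤ 1.61 kΩ

Loading drop = R_th/(R_th + R_L) ≤ 0.0280, so R_th ≤ R_L · ε/(1−ε) = 56.0 kΩ × 0.0280/0.9720 = 1.61 kΩ.
(Any R1, R2 with R2/(R1+R2) = 0.773 and R1‖R2 ≤ 1.61 kΩ will meet the spec.)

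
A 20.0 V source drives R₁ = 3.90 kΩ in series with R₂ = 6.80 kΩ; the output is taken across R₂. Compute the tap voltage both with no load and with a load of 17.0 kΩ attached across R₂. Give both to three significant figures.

Unloaded: 12.7 V; loaded: 11.1 V

Open-circuit: V = 20.0 × 6.80/(3.90 + 6.80) = 12.7 V.
With the load, R₂ becomes R₂‖R_L = 4.857 kΩ, so V = 20.0 × 4.857/8.757 = 11.1 V.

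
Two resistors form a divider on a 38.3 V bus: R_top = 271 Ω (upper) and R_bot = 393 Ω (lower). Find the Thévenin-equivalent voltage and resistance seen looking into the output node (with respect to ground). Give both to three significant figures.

V_th is the open-circuit tap voltage: 38.3 × 393/(271 + 393) = 22.7 V.
With the supply zeroed, R_top and R_bot appear in parallel from the tap: R_th = R_top‖R_bot = (271 × 393)/664.0 = 160 Ω.

V_th = 22.7 V, R_th = 160 Ω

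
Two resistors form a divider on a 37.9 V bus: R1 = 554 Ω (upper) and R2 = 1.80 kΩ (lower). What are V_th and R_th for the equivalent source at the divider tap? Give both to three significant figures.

V_th is the open-circuit tap voltage: 37.9 × 1800/(554 + 1800) = 29.0 V.
With the supply zeroed, R1 and R2 appear in parallel from the tap: R_th = R1‖R2 = (554 × 1800)/2354 = 424 Ω.

V_th = 29.0 V, R_th = 424 Ω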